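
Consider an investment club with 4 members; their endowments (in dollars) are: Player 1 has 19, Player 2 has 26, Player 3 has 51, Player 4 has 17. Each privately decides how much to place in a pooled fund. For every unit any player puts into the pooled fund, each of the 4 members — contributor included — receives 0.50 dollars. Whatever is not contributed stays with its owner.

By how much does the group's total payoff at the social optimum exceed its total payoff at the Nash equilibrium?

The private return per contributed unit is 0.50 < 1 for everyone, so the Nash equilibrium is zero contribution and the group total is Σ E_j = 19 + 26 + 51 + 17 = 113.
Each contributed unit returns 2.000 to the group, so the social optimum is full contribution by everyone: group total = 2.000 × 113 = 226.00.
Efficiency loss = (2.000 − 1) × 113 = 113.00.

113.00 dollars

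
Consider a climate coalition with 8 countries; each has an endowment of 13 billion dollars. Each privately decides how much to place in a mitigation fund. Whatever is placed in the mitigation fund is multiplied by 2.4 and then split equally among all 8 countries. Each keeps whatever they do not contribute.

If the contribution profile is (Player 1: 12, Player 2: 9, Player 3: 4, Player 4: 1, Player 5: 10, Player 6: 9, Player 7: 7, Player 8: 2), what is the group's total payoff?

Total contributed: 12 + 9 + 4 + 1 + 10 + 9 + 7 + 2 = 54; total kept: 8 × 13 − 54 = 50.
The mitigation fund pays out 2.4 × 54 = 129.60 in aggregate.
Group total = 50 + 129.60 = 179.60.

179.60 billion dollars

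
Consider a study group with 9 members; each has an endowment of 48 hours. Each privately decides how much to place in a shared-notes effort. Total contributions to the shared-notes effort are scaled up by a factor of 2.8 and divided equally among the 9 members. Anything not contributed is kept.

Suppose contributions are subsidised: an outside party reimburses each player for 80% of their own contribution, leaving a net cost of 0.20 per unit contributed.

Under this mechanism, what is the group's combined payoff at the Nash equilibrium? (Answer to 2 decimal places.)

With the mechanism, a contributed unit returns (2.8/9) / 0.20 = 1.5556 per unit of net cost to the contributor — now above 1 — so contributing fully is weakly dominant for every player.
So the Nash equilibrium is full contribution by all 9; the group earns 9 × (48 × 0.80 + 2.8 × 48) = 1555.20.

1555.20 hours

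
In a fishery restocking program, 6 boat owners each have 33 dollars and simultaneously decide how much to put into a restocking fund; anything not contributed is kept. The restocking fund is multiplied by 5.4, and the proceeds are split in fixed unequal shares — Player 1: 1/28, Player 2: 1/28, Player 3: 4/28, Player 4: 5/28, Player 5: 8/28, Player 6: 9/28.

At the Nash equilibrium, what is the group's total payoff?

488.40 dollars

A player with share s gets back 5.4·s per unit contributed, so full contribution is dominant for anyone with s > 1/5.4 = 0.1852 and zero contribution is dominant for anyone below.
Player 5 and Player 6 clear that bar, contributing 33 each; the remaining 4 contribute 0. Total contributed: 66.
The restocking fund pays out 5.4 × 66 = 356.40 in total (split across the unequal shares, but the aggregate is all that matters for the group sum).
The 4 free-riders keep 33 each, adding 132. Group total = 132 + 356.40 = 488.40.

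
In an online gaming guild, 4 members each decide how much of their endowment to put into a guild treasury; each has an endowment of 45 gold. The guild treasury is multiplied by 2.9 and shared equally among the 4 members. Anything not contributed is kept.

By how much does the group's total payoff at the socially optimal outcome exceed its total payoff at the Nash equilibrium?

Each contributed unit returns 2.9/4 = 0.7250 to its contributor — below 1 — so contributing 0 is dominant for every player. At the Nash equilibrium everyone keeps their 45, and the group total is 4 × 45 = 180.
Each contributed unit returns 2.900 to the group as a whole (0.7250 to each of 4 players), which exceeds 1, so the social optimum is full contribution: group total = 2.900 × 180 = 522.00.
Efficiency loss = 522.00 − 180 = 342.00.

342.00 gold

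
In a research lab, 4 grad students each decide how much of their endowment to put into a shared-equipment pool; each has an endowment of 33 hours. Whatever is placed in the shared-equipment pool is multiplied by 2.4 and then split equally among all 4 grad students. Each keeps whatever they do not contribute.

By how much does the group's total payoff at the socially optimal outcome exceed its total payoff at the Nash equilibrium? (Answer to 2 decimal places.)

Each contributed unit returns 2.4/4 = 0.6000 to its contributor — below 1 — so contributing 0 is dominant for every player. At the Nash equilibrium everyone keeps their 33, and the group total is 4 × 33 = 132.
Each contributed unit returns 2.400 to the group as a whole (0.6000 to each of 4 players), which exceeds 1, so the social optimum is full contribution: group total = 2.400 × 132 = 316.80.
Efficiency loss = 316.80 − 132 = 184.80.

184.80 hours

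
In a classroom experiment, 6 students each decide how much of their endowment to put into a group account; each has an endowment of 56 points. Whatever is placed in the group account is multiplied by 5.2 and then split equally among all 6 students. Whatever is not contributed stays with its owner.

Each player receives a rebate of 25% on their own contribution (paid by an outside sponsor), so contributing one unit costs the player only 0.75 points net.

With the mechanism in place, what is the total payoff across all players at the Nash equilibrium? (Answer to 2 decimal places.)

The effective private return per unit is now (5.2/6) / 0.75 = 1.1556 > 1, so every player's dominant strategy flips to full contribution.
So the Nash equilibrium is full contribution by all 6; the group earns 6 × (56 × 0.25 + 5.2 × 56) = 1831.20.

1831.20 points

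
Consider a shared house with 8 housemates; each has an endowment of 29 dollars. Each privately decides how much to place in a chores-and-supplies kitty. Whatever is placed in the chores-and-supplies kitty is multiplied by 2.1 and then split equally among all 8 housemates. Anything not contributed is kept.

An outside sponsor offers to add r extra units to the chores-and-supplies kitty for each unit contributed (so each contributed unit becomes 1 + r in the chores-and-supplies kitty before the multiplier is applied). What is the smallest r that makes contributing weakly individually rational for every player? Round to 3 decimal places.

With matching at rate r, one contributed unit becomes (1 + r) in the chores-and-supplies kitty and returns 2.1 × (1 + r) / 8 to the contributor.
Setting this equal to 1: 1 + r = 8/2.1 = 3.8095.
So the minimum matching rate is r = 3.8095 − 1 = 2.810.

2.810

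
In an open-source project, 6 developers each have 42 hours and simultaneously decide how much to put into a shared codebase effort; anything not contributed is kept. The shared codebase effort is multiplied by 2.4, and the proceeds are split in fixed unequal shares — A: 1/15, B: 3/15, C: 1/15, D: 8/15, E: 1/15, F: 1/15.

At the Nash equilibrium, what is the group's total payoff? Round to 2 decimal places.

310.80 hours

Player j's private return per contributed unit is 2.4 × (j's share). Contributing is weakly dominant for j when that share is at least 1/2.4 = 0.4167, and contributing 0 is dominant otherwise.
Only D (8/15) clears that bar, contributing 42; the remaining 5 contribute 0. Total contributed: 42.
The shared codebase effort pays out 2.4 × 42 = 100.80 in total (split across the unequal shares, but the aggregate is all that matters for the group sum).
The 5 free-riders keep 42 each, adding 210. Group total = 210 + 100.80 = 310.80.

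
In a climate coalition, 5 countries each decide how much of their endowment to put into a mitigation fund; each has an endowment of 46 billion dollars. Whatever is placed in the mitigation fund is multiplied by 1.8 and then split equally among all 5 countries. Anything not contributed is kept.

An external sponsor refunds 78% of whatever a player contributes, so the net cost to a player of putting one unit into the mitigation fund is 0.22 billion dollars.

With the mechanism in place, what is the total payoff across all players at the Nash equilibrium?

With the mechanism, a contributed unit returns (1.8/5) / 0.22 = 1.6364 per unit of net cost to the contributor — now above 1 — so contributing fully is weakly dominant for every player.
At the Nash equilibrium everyone contributes 46. Group total payoff = 5 × (46 × 0.78 + 1.8 × 46) = 593.40.

593.40 billion dollars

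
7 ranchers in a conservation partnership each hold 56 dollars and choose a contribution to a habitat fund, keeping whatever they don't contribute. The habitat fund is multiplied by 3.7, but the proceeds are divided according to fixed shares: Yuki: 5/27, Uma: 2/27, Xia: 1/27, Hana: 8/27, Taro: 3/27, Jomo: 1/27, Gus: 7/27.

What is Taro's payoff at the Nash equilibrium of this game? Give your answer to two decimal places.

79.02 dollars

For player j, contributing a unit is worthwhile iff 3.7 × (j's share) ≥ 1, i.e. iff j's share is at least 0.2703.
The only share above 0.2703 is Hana's 8/27, contributing 56; the remaining 6 contribute 0. Total contributed: 56.
Taro keeps 56 and receives 3.7 × 56 × 3/27 = 23.02 from the habitat fund, for a payoff of 79.02.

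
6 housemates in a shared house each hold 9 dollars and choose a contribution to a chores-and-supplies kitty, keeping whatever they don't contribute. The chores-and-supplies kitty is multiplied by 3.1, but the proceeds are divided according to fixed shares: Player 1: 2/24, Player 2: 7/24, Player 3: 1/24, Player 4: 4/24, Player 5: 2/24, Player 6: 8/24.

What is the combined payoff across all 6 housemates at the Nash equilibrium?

For player j, contributing a unit is worthwhile iff 3.1 × (j's share) ≥ 1, i.e. iff j's share is at least 0.3226.
Only Player 6 (8/24) clears that bar, contributing 9; the remaining 5 contribute 0. Total contributed: 9.
The chores-and-supplies kitty pays out 3.1 × 9 = 27.90 in total (split across the unequal shares, but the aggregate is all that matters for the group sum).
The 5 free-riders keep 9 each, adding 45. Group total = 45 + 27.90 = 72.90.

72.90 dollars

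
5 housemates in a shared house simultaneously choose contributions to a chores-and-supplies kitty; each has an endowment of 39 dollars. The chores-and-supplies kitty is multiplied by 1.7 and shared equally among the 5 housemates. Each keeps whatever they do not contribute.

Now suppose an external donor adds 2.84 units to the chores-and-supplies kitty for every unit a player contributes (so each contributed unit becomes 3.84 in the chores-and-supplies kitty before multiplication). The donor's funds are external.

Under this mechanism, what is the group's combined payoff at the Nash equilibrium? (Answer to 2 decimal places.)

1272.96 dollars

The effective private return per unit is now 1.7 × 3.84 / 5 = 1.3056 > 1, so every player's dominant strategy flips to full contribution.
At the Nash equilibrium everyone contributes 39. Group total payoff = 1.7 × 3.84 × 195 = 1272.96.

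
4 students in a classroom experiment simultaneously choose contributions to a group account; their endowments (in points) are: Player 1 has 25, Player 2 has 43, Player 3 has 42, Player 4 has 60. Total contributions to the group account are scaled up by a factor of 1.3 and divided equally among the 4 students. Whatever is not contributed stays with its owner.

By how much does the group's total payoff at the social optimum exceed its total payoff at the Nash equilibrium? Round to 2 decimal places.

The private return per contributed unit is 1.3/4 = 0.3250 < 1 for every player regardless of endowment, so the Nash equilibrium is zero contribution and the group total is Σ E_j = 25 + 43 + 42 + 60 = 170.
Each contributed unit returns 1.300 to the group, so the social optimum is full contribution by everyone: group total = 1.300 × 170 = 221.00.
Efficiency loss = (1.300 − 1) × 170 = 51.00.

51.00 points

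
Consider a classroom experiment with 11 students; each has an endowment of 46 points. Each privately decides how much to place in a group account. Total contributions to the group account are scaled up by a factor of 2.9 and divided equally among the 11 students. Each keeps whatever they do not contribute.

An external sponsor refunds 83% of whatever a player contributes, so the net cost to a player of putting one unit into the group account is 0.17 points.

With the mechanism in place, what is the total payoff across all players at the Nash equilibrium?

1887.38 points

With the mechanism, a contributed unit returns (2.9/11) / 0.17 = 1.5508 per unit of net cost to the contributor — now above 1 — so contributing fully is weakly dominant for every player.
At the Nash equilibrium everyone contributes 46. Group total payoff = 11 × (46 × 0.83 + 2.9 × 46) = 1887.38.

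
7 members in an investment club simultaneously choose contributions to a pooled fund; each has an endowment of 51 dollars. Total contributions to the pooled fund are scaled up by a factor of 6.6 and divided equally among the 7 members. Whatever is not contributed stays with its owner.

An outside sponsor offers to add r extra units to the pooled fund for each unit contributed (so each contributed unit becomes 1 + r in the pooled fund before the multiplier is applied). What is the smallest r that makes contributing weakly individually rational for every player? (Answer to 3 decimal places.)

With matching at rate r, one contributed unit becomes (1 + r) in the pooled fund and returns 6.6 × (1 + r) / 7 to the contributor.
Setting this equal to 1: 1 + r = 7/6.6 = 1.0606.
So the minimum matching rate is r = 1.0606 − 1 = 0.061.

0.061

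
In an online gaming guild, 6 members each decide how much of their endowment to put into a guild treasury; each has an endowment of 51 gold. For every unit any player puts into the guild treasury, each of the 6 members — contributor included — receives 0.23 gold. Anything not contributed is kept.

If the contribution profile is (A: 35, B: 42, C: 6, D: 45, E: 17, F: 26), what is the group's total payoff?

370.98 gold

Total contributed: 35 + 42 + 6 + 45 + 17 + 26 = 171; total kept: 6 × 51 − 171 = 135.
The guild treasury pays out 0.23 × 6 × 171 = 235.98 in aggregate.
Group total = 135 + 235.98 = 370.98.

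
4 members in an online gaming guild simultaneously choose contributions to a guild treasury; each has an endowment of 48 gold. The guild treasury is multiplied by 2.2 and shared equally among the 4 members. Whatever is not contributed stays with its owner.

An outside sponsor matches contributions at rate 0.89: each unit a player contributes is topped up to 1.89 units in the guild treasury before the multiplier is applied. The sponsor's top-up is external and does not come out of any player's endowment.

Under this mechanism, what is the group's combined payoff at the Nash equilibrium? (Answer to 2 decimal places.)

The effective private return per unit is now 2.2 × 1.89 / 4 = 1.0395 > 1, so every player's dominant strategy flips to full contribution.
At the Nash equilibrium everyone contributes 48. Group total payoff = 2.2 × 1.89 × 192 = 798.34.

798.34 gold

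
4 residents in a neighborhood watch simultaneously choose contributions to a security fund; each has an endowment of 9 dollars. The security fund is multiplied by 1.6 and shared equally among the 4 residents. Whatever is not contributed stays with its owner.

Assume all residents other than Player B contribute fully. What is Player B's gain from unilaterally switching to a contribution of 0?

Switching from a contribution of 9 to 0 lets Player B keep an extra 9 dollars, but lowers the security fund by 9, which costs Player B their own share of that drop: 1.6/4 × 9 = 3.60.
Net gain = 9 − 3.60 = 5.40. The private return per contributed unit (0.4000) is below 1, so free-riding is indeed the best response regardless of what the others do.

5.40 dollars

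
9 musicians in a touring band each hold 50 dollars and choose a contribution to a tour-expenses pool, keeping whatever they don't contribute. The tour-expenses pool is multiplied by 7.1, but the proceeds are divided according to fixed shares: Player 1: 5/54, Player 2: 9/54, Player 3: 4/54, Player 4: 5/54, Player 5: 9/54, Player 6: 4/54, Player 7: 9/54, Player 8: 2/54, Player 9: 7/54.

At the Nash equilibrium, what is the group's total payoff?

For player j, contributing a unit is worthwhile iff 7.1 × (j's share) ≥ 1, i.e. iff j's share is at least 0.1408.
Player 2, Player 5 and Player 7 clear that bar, contributing 50 each; the remaining 6 contribute 0. Total contributed: 150.
The tour-expenses pool pays out 7.1 × 150 = 1065.00 in total (split across the unequal shares, but the aggregate is all that matters for the group sum).
The 6 free-riders keep 50 each, adding 300. Group total = 300 + 1065.00 = 1365.00.

1365.00 dollars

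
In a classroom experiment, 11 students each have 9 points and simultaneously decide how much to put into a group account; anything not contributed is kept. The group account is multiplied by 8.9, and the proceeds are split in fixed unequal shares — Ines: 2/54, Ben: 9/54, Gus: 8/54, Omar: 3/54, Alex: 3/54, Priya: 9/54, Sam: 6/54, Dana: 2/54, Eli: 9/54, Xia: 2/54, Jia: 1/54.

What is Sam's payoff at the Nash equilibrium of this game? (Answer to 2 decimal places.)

44.60 points

Player j's private return per contributed unit is 8.9 × (j's share). Contributing is weakly dominant for j when that share is at least 1/8.9 = 0.1124, and contributing 0 is dominant otherwise.
Ben, Gus, Priya and Eli clear that bar, contributing 9 each; the remaining 7 contribute 0. Total contributed: 36.
Sam keeps 9 and receives 8.9 × 36 × 6/54 = 35.60 from the group account, for a payoff of 44.60.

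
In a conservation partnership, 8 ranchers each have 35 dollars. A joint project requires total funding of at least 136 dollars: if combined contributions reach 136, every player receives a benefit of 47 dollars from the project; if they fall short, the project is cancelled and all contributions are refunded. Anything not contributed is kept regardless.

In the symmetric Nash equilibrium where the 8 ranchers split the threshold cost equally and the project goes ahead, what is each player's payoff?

Equal share of the threshold: 136/8 = 17.
At this profile no one gains by cutting their contribution: any cut drops the total below 136, the project is cancelled, contributions are refunded, and the deviator ends with 35, which is less than 35 − 17 + 47 = 65. Contributing more than 17 just wastes the excess. So contributing exactly 17 is a best response.
Each player's payoff: 35 − 17 + 47 = 65.

65 dollars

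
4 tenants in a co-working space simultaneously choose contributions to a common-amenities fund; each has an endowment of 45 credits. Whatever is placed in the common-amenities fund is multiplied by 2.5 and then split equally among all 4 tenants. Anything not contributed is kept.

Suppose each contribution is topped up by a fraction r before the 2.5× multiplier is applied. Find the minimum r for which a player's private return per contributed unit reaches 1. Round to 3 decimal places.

With matching at rate r, one contributed unit becomes (1 + r) in the common-amenities fund and returns 2.5 × (1 + r) / 4 to the contributor.
Setting this equal to 1: 1 + r = 4/2.5 = 1.6000.
So the minimum matching rate is r = 1.6000 − 1 = 0.600.

0.600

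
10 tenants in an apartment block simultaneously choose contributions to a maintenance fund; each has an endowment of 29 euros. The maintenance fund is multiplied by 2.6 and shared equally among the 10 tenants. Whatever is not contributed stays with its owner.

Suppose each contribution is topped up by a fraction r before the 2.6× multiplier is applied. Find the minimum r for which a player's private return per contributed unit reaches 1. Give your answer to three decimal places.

With matching at rate r, one contributed unit becomes (1 + r) in the maintenance fund and returns 2.6 × (1 + r) / 10 to the contributor.
Setting this equal to 1: 1 + r = 10/2.6 = 3.8462.
So the minimum matching rate is r = 3.8462 − 1 = 2.846.

2.846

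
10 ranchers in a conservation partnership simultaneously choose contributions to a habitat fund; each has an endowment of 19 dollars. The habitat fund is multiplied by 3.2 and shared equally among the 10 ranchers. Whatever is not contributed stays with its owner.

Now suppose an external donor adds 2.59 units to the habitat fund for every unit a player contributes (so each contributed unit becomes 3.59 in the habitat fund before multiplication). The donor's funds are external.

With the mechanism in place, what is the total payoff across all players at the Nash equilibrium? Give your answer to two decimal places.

2182.72 dollars

The effective private return per unit is now 3.2 × 3.59 / 10 = 1.1488 > 1, so every player's dominant strategy flips to full contribution.
At the Nash equilibrium everyone contributes 19. Group total payoff = 3.2 × 3.59 × 190 = 2182.72.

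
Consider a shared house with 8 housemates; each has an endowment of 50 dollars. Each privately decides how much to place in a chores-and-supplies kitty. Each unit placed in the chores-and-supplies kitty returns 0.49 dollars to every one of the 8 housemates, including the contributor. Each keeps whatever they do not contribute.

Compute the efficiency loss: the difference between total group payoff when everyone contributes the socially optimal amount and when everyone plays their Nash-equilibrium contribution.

1168.00 dollars

The private return per contributed unit is 0.49 < 1, so contributing 0 is dominant for every player. At the Nash equilibrium everyone keeps their 50, and the group total is 8 × 50 = 400.
Each contributed unit returns 3.920 to the group as a whole (0.49 to each of 8 players), which exceeds 1, so the social optimum is full contribution: group total = 3.920 × 400 = 1568.00.
Efficiency loss = 1568.00 − 400 = 1168.00.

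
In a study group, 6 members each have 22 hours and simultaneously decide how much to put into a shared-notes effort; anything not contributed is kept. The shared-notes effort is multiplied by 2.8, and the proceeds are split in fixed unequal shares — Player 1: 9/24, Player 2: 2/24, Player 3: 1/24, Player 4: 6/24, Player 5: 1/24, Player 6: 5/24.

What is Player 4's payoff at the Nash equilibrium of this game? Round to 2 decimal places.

37.40 hours

For player j, contributing a unit is worthwhile iff 2.8 × (j's share) ≥ 1, i.e. iff j's share is at least 0.3571.
Player 1 alone (share 9/24) is above the threshold, contributing 22; the remaining 5 contribute 0. Total contributed: 22.
Player 4 keeps 22 and receives 2.8 × 22 × 6/24 = 15.40 from the shared-notes effort, for a payoff of 37.40.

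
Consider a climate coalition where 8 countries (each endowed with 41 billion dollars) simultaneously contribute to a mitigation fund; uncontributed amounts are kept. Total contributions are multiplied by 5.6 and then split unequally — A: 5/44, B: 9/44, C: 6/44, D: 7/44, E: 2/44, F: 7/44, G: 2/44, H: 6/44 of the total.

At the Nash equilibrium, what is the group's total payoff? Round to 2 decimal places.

516.60 billion dollars

For player j, contributing a unit is worthwhile iff 5.6 × (j's share) ≥ 1, i.e. iff j's share is at least 0.1786.
B alone (share 9/44) is above the threshold, contributing 41; the remaining 7 contribute 0. Total contributed: 41.
The mitigation fund pays out 5.6 × 41 = 229.60 in total (split across the unequal shares, but the aggregate is all that matters for the group sum).
The 7 free-riders keep 41 each, adding 287. Group total = 287 + 229.60 = 516.60.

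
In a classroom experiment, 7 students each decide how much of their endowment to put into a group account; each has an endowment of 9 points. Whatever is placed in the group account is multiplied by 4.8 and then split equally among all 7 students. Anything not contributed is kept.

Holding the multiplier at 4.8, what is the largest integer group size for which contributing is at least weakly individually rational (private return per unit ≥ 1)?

Private return per unit is 4.8/(group size), which is ≥ 1 whenever the group size is ≤ 4.8.
The largest such integer is 4.

4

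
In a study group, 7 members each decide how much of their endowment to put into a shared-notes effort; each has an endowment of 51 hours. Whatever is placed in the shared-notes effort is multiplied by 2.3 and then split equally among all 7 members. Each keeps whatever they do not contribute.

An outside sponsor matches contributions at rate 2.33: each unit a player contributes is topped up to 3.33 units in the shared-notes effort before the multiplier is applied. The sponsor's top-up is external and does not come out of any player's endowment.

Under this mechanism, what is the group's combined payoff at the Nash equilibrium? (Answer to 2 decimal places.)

2734.26 hours

The effective private return per unit is now 2.3 × 3.33 / 7 = 1.0941 > 1, so every player's dominant strategy flips to full contribution.
At the Nash equilibrium everyone contributes 51. Group total payoff = 2.3 × 3.33 × 357 = 2734.26.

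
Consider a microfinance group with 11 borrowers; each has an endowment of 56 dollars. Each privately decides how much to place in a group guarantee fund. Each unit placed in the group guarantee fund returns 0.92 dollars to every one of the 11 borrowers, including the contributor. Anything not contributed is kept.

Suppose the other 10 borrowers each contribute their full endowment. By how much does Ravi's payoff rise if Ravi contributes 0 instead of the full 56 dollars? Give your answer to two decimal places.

4.48 dollars

Switching from a contribution of 56 to 0 lets Ravi keep an extra 56 dollars, but lowers the group guarantee fund by 56, which costs Ravi their own share of that drop: 0.92 × 56 = 51.52.
Net gain = 56 − 51.52 = 4.48. The private return per contributed unit (0.92) is below 1, so free-riding is indeed the best response regardless of what the others do.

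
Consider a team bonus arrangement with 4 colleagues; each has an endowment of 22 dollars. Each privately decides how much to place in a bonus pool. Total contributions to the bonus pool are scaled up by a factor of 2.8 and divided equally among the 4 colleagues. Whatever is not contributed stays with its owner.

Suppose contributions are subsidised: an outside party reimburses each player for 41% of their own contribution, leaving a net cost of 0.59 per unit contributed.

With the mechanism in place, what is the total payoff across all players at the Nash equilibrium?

With the mechanism, a contributed unit returns (2.8/4) / 0.59 = 1.1864 per unit of net cost to the contributor — now above 1 — so contributing fully is weakly dominant for every player.
So the Nash equilibrium is full contribution by all 4; the group earns 4 × (22 × 0.41 + 2.8 × 22) = 282.48.

282.48 dollars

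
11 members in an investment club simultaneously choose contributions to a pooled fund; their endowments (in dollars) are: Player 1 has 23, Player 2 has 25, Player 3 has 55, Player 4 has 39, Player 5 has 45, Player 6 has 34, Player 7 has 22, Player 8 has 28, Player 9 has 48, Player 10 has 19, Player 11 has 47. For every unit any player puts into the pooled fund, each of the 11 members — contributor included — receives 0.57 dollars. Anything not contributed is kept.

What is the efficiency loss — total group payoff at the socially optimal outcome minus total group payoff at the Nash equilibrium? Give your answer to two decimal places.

The private return per contributed unit is 0.57 < 1 for everyone, so the Nash equilibrium is zero contribution and the group total is Σ E_j = 23 + 25 + 55 + 39 + 45 + 34 + 22 + 28 + 48 + 19 + 47 = 385.
Each contributed unit returns 6.270 to the group, so the social optimum is full contribution by everyone: group total = 6.270 × 385 = 2413.95.
Efficiency loss = (6.270 − 1) × 385 = 2028.95.

2028.95 dollars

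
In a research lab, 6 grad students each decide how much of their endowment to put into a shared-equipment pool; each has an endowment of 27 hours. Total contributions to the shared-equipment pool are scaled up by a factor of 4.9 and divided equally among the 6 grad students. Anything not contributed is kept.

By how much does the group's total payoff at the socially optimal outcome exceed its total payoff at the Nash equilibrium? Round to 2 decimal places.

631.80 hours

Each contributed unit returns 4.9/6 = 0.8167 to its contributor — below 1 — so contributing 0 is dominant for every player. At the Nash equilibrium everyone keeps their 27, and the group total is 6 × 27 = 162.
Each contributed unit returns 4.900 to the group as a whole (0.8167 to each of 6 players), which exceeds 1, so the social optimum is full contribution: group total = 4.900 × 162 = 793.80.
Efficiency loss = 793.80 − 162 = 631.80.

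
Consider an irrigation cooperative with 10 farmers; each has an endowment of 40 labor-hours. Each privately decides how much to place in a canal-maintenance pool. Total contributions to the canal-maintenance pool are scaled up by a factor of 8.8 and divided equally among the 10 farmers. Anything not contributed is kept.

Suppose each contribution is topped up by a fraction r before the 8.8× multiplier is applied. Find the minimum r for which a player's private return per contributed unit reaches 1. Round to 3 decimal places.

With matching at rate r, one contributed unit becomes (1 + r) in the canal-maintenance pool and returns 8.8 × (1 + r) / 10 to the contributor.
Setting this equal to 1: 1 + r = 10/8.8 = 1.1364.
So the minimum matching rate is r = 1.1364 − 1 = 0.136.

0.136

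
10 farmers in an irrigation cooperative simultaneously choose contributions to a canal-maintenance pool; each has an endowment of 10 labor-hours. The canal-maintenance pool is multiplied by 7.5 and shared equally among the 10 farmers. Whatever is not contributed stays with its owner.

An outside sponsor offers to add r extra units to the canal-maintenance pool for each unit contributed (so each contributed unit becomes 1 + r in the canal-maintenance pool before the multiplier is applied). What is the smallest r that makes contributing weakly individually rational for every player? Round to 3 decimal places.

With matching at rate r, one contributed unit becomes (1 + r) in the canal-maintenance pool and returns 7.5 × (1 + r) / 10 to the contributor.
Setting this equal to 1: 1 + r = 10/7.5 = 1.3333.
So the minimum matching rate is r = 1.3333 − 1 = 0.333.

0.333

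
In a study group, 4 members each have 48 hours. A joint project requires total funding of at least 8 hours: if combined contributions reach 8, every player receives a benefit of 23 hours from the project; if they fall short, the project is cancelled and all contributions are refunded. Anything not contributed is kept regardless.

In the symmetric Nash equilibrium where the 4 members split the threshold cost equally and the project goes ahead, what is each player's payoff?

69 hours

Equal share of the threshold: 8/4 = 2.
At this profile no one gains by cutting their contribution: any cut drops the total below 8, the project is cancelled, contributions are refunded, and the deviator ends with 48, which is less than 48 − 2 + 23 = 69. Contributing more than 2 just wastes the excess. So contributing exactly 2 is a best response.
Each player's payoff: 48 − 2 + 23 = 69.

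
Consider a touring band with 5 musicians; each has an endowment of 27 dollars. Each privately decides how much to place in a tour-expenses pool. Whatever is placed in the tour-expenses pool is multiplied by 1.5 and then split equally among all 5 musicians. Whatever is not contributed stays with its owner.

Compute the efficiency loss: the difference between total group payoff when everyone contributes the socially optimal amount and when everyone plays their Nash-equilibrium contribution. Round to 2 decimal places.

67.50 dollars

Each contributed unit returns 1.5/5 = 0.3000 to its contributor — below 1 — so contributing 0 is dominant for every player. At the Nash equilibrium everyone keeps their 27, and the group total is 5 × 27 = 135.
Each contributed unit returns 1.500 to the group as a whole (0.3000 to each of 5 players), which exceeds 1, so the social optimum is full contribution: group total = 1.500 × 135 = 202.50.
Efficiency loss = 202.50 − 135 = 67.50.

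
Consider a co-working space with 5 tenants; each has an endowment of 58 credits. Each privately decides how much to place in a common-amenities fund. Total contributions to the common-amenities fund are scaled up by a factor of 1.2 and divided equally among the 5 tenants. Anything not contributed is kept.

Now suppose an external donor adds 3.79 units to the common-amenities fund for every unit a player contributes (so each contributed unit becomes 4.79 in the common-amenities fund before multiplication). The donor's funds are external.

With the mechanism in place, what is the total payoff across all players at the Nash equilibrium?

1666.92 credits

With the mechanism, a contributed unit returns 1.2 × 4.79 / 5 = 1.1496 per unit of net cost to the contributor — now above 1 — so contributing fully is weakly dominant for every player.
So the Nash equilibrium is full contribution by all 5; the group earns 1.2 × 4.79 × 290 = 1666.92.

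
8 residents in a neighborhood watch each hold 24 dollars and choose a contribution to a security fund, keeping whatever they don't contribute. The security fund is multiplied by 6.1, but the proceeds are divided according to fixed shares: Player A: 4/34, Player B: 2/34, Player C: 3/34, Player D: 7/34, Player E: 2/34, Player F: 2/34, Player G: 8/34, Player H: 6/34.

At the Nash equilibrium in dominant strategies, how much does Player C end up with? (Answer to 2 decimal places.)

For player j, contributing a unit is worthwhile iff 6.1 × (j's share) ≥ 1, i.e. iff j's share is at least 0.1639.
Player D, Player G and Player H clear that bar, contributing 24 each; the remaining 5 contribute 0. Total contributed: 72.
Player C keeps 24 and receives 6.1 × 72 × 3/34 = 38.75 from the security fund, for a payoff of 62.75.

62.75 dollars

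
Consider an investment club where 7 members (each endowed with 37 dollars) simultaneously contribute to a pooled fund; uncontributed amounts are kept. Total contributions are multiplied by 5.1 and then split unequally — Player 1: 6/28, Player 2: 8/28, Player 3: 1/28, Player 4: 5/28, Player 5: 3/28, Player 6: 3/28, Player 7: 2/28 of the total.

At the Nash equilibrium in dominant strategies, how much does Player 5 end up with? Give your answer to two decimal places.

77.44 dollars

Each unit j contributes comes back to j as 5.1 × (j's share), so j prefers to contribute only if that share exceeds 1/5.1 = 0.1961; otherwise keeping the unit dominates.
Player 1 and Player 2 clear that bar, contributing 37 each; the remaining 5 contribute 0. Total contributed: 74.
Player 5 keeps 37 and receives 5.1 × 74 × 3/28 = 40.44 from the pooled fund, for a payoff of 77.44.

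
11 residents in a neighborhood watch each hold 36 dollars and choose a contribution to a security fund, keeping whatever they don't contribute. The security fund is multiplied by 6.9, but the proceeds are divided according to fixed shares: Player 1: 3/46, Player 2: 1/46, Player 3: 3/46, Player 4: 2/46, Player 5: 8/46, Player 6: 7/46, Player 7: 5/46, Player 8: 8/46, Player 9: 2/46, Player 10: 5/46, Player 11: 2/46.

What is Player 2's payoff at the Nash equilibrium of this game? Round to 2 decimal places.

52.20 dollars

A player with share s gets back 6.9·s per unit contributed, so full contribution is dominant for anyone with s > 1/6.9 = 0.1449 and zero contribution is dominant for anyone below.
Player 5, Player 6 and Player 8 are above the threshold, contributing 36 each; the remaining 8 contribute 0. Total contributed: 108.
Player 2 keeps 36 and receives 6.9 × 108 × 1/46 = 16.20 from the security fund, for a payoff of 52.20.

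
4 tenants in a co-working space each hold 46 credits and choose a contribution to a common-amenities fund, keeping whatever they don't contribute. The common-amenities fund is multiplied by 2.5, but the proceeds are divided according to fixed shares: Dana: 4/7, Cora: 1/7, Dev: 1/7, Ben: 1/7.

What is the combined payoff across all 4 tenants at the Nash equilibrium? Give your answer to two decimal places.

A player with share s gets back 2.5·s per unit contributed, so full contribution is dominant for anyone with s > 1/2.5 = 0.4000 and zero contribution is dominant for anyone below.
Only Dana (4/7) clears that bar, contributing 46; the remaining 3 contribute 0. Total contributed: 46.
The common-amenities fund pays out 2.5 × 46 = 115.00 in total (split across the unequal shares, but the aggregate is all that matters for the group sum).
The 3 free-riders keep 46 each, adding 138. Group total = 138 + 115.00 = 253.00.

253.00 credits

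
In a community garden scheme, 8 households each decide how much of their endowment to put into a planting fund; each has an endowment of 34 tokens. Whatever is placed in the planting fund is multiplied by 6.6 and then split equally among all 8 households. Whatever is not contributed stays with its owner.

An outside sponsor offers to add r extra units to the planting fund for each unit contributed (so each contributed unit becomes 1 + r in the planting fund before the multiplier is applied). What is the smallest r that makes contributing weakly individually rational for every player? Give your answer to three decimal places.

With matching at rate r, one contributed unit becomes (1 + r) in the planting fund and returns 6.6 × (1 + r) / 8 to the contributor.
Setting this equal to 1: 1 + r = 8/6.6 = 1.2121.
So the minimum matching rate is r = 1.2121 − 1 = 0.212.

0.212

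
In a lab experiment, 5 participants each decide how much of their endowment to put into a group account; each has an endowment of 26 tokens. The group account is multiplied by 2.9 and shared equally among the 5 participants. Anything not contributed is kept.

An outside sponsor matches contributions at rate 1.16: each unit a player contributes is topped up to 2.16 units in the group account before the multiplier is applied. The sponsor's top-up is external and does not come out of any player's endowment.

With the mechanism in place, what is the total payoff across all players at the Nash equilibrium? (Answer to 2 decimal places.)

The effective private return per unit is now 2.9 × 2.16 / 5 = 1.2528 > 1, so every player's dominant strategy flips to full contribution.
So the Nash equilibrium is full contribution by all 5; the group earns 2.9 × 2.16 × 130 = 814.32.

814.32 tokens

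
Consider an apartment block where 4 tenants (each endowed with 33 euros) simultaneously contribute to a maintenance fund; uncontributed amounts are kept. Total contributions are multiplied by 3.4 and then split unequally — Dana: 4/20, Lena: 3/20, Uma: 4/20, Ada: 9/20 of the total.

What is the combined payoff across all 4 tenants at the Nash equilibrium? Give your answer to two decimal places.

211.20 euros

Each unit j contributes comes back to j as 3.4 × (j's share), so j prefers to contribute only if that share exceeds 1/3.4 = 0.2941; otherwise keeping the unit dominates.
Only Ada (9/20) clears that bar, contributing 33; the remaining 3 contribute 0. Total contributed: 33.
The maintenance fund pays out 3.4 × 33 = 112.20 in total (split across the unequal shares, but the aggregate is all that matters for the group sum).
The 3 free-riders keep 33 each, adding 99. Group total = 99 + 112.20 = 211.20.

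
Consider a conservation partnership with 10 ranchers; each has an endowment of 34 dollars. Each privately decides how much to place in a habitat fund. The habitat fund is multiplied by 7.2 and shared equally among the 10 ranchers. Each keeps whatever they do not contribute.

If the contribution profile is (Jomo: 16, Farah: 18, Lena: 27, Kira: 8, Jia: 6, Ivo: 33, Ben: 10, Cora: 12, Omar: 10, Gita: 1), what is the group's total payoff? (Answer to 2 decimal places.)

Total contributed: 16 + 18 + 27 + 8 + 6 + 33 + 10 + 12 + 10 + 1 = 141; total kept: 10 × 34 − 141 = 199.
The habitat fund pays out 7.2 × 141 = 1015.20 in aggregate.
Group total = 199 + 1015.20 = 1214.20.

1214.20 dollars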